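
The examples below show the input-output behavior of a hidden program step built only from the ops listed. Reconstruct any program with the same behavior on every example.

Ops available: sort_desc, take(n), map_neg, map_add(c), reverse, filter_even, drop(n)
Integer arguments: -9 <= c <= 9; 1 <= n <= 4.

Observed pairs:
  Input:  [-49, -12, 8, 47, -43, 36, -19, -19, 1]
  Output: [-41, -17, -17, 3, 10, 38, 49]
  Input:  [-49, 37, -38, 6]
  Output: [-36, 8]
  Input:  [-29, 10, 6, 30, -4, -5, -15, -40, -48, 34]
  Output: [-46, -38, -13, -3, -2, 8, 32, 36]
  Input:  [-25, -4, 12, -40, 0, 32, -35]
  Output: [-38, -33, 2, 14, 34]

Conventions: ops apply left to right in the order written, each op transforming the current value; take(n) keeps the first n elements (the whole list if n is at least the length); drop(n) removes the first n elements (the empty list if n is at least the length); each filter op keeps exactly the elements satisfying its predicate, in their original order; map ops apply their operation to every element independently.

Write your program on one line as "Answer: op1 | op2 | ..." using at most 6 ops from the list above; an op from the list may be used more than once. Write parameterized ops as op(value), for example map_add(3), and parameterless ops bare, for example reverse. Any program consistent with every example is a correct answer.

map_add(-2) | map_neg | map_add(-4) | drop(2) | sort_desc | map_neg

Check, running the answer program on each example:
  [-49, -12, 8, 47, -43, 36, -19, -19, 1] -> [-51, -14, 6, 45, -45, 34, -21, -21, -1] -> [51, 14, -6, -45, 45, -34, 21, 21, 1] -> [47, 10, -10, -49, 41, -38, 17, 17, -3] -> [-10, -49, 41, -38, 17, 17, -3] -> [41, 17, 17, -3, -10, -38, -49] -> [-41, -17, -17, 3, 10, 38, 49]
  [-49, 37, -38, 6] -> [-51, 35, -40, 4] -> [51, -35, 40, -4] -> [47, -39, 36, -8] -> [36, -8] -> [36, -8] -> [-36, 8]
  [-29, 10, 6, 30, -4, -5, -15, -40, -48, 34] -> [-31, 8, 4, 28, -6, -7, -17, -42, -50, 32] -> [31, -8, -4, -28, 6, 7, 17, 42, 50, -32] -> [27, -12, -8, -32, 2, 3, 13, 38, 46, -36] -> [-8, -32, 2, 3, 13, 38, 46, -36] -> [46, 38, 13, 3, 2, -8, -32, -36] -> [-46, -38, -13, -3, -2, 8, 32, 36]
  [-25, -4, 12, -40, 0, 32, -35] -> [-27, -6, 10, -42, -2, 30, -37] -> [27, 6, -10, 42, 2, -30, 37] -> [23, 2, -14, 38, -2, -34, 33] -> [-14, 38, -2, -34, 33] -> [38, 33, -2, -14, -34] -> [-38, -33, 2, 14, 34]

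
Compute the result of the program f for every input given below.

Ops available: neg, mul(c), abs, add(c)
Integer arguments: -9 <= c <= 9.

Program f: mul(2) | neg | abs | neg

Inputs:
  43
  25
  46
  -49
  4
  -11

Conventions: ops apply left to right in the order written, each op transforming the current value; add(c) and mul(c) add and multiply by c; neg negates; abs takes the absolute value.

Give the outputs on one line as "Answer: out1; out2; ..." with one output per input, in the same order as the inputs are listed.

-86; -50; -92; -98; -8; -22

Execution, op by op:
  43 -> 86 -> -86 -> 86 -> -86
  25 -> 50 -> -50 -> 50 -> -50
  46 -> 92 -> -92 -> 92 -> -92
  -49 -> -98 -> 98 -> 98 -> -98
  4 -> 8 -> -8 -> 8 -> -8
  -11 -> -22 -> 22 -> 22 -> -22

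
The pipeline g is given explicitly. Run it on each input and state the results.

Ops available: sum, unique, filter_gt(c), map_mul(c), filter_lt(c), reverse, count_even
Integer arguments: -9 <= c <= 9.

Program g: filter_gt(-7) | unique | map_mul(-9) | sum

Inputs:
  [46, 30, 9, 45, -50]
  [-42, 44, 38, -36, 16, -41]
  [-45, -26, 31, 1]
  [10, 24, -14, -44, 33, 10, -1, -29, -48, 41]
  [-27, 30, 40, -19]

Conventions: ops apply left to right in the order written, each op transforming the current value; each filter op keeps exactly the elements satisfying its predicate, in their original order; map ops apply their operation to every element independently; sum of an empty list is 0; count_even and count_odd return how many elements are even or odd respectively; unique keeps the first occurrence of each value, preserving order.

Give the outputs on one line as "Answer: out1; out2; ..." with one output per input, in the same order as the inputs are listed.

Execution, op by op:
  [46, 30, 9, 45, -50] -> [46, 30, 9, 45] -> [46, 30, 9, 45] -> [-414, -270, -81, -405] -> -1170
  [-42, 44, 38, -36, 16, -41] -> [44, 38, 16] -> [44, 38, 16] -> [-396, -342, -144] -> -882
  [-45, -26, 31, 1] -> [31, 1] -> [31, 1] -> [-279, -9] -> -288
  [10, 24, -14, -44, 33, 10, -1, -29, -48, 41] -> [10, 24, 33, 10, -1, 41] -> [10, 24, 33, -1, 41] -> [-90, -216, -297, 9, -369] -> -963
  [-27, 30, 40, -19] -> [30, 40] -> [30, 40] -> [-270, -360] -> -630

-1170; -882; -288; -963; -630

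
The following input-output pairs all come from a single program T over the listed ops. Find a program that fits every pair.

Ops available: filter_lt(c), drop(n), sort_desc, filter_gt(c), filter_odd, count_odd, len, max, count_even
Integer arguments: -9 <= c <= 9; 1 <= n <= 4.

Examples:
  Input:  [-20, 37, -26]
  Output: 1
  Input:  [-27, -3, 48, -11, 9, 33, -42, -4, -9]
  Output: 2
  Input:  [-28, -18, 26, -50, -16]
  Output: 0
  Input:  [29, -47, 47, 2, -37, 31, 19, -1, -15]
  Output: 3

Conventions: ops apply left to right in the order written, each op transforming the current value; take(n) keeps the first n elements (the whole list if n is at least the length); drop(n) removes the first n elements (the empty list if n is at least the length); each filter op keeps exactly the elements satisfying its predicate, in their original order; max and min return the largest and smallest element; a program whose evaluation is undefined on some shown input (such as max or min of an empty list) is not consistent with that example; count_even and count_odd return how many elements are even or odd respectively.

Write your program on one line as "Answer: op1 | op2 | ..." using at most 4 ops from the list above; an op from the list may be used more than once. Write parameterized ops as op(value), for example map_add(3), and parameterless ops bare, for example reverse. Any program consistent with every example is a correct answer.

drop(1) | filter_gt(7) | count_odd

Check, running the answer program on each example:
  [-20, 37, -26] -> [37, -26] -> [37] -> 1
  [-27, -3, 48, -11, 9, 33, -42, -4, -9] -> [-3, 48, -11, 9, 33, -42, -4, -9] -> [48, 9, 33] -> 2
  [-28, -18, 26, -50, -16] -> [-18, 26, -50, -16] -> [26] -> 0
  [29, -47, 47, 2, -37, 31, 19, -1, -15] -> [-47, 47, 2, -37, 31, 19, -1, -15] -> [47, 31, 19] -> 3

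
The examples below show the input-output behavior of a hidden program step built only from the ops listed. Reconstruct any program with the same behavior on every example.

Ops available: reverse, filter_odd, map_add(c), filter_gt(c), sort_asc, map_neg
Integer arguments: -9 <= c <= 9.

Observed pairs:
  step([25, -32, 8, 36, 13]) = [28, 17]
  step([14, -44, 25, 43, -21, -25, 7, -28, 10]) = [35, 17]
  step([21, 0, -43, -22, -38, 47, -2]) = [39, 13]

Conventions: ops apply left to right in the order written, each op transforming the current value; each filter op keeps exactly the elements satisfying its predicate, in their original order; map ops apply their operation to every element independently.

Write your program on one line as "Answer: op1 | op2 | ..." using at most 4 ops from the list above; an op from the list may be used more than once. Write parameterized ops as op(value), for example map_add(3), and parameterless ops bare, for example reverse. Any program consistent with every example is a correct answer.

sort_asc | map_add(-8) | reverse | filter_gt(8)

Check, running the answer program on each example:
  [25, -32, 8, 36, 13] -> [-32, 8, 13, 25, 36] -> [-40, 0, 5, 17, 28] -> [28, 17, 5, 0, -40] -> [28, 17]
  [14, -44, 25, 43, -21, -25, 7, -28, 10] -> [-44, -28, -25, -21, 7, 10, 14, 25, 43] -> [-52, -36, -33, -29, -1, 2, 6, 17, 35] -> [35, 17, 6, 2, -1, -29, -33, -36, -52] -> [35, 17]
  [21, 0, -43, -22, -38, 47, -2] -> [-43, -38, -22, -2, 0, 21, 47] -> [-51, -46, -30, -10, -8, 13, 39] -> [39, 13, -8, -10, -30, -46, -51] -> [39, 13]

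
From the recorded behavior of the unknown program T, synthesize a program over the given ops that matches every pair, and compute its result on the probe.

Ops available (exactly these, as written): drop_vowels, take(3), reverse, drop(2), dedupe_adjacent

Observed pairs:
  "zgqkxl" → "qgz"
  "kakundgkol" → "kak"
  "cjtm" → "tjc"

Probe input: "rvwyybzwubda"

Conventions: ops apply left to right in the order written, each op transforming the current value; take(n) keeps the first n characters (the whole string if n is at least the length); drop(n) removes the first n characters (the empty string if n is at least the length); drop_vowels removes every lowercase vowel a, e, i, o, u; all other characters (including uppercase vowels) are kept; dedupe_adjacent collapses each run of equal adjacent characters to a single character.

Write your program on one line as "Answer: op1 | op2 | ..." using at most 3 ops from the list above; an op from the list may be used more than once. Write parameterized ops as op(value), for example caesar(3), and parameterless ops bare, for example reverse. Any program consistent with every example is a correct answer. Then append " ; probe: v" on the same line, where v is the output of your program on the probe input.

take(3) | reverse ; probe: "wvr"

Check, running the answer program on each example:
  "zgqkxl" -> "zgq" -> "qgz"
  "kakundgkol" -> "kak" -> "kak"
  "cjtm" -> "cjt" -> "tjc"
  probe: "rvwyybzwubda" -> "rvw" -> "wvr"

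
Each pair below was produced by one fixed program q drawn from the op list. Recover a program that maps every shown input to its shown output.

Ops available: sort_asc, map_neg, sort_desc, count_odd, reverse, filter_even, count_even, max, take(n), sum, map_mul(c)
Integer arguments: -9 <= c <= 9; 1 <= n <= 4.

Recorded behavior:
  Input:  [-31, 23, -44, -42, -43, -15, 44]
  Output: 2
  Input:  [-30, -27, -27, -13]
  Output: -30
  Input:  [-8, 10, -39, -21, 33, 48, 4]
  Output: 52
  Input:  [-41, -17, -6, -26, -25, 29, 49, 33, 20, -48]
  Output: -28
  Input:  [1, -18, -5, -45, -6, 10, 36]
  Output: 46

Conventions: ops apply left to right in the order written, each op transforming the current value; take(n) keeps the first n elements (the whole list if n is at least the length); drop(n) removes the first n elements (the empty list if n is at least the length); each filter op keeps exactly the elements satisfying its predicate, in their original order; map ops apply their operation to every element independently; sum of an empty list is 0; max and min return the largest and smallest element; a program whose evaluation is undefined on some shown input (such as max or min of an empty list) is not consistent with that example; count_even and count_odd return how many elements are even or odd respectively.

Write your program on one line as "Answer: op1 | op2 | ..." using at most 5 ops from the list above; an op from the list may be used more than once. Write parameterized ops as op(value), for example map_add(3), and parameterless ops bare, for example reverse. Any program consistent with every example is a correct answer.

filter_even | reverse | take(2) | sum

Check, running the answer program on each example:
  [-31, 23, -44, -42, -43, -15, 44] -> [-44, -42, 44] -> [44, -42, -44] -> [44, -42] -> 2
  [-30, -27, -27, -13] -> [-30] -> [-30] -> [-30] -> -30
  [-8, 10, -39, -21, 33, 48, 4] -> [-8, 10, 48, 4] -> [4, 48, 10, -8] -> [4, 48] -> 52
  [-41, -17, -6, -26, -25, 29, 49, 33, 20, -48] -> [-6, -26, 20, -48] -> [-48, 20, -26, -6] -> [-48, 20] -> -28
  [1, -18, -5, -45, -6, 10, 36] -> [-18, -6, 10, 36] -> [36, 10, -6, -18] -> [36, 10] -> 46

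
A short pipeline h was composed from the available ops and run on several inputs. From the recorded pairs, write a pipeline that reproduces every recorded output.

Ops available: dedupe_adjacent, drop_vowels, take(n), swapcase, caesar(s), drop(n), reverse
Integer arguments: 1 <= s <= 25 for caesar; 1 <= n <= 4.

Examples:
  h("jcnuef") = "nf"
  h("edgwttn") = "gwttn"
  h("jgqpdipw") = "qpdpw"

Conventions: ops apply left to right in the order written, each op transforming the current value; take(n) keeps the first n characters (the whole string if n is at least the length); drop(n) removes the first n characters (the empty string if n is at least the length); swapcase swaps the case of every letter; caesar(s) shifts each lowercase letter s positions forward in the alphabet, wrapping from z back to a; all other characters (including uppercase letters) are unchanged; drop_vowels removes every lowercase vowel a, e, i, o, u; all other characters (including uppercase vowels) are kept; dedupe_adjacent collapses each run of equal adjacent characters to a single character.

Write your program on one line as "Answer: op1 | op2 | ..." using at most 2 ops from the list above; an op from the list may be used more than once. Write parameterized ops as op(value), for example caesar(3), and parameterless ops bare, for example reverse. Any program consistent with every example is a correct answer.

drop(2) | drop_vowels

Check, running the answer program on each example:
  "jcnuef" -> "nuef" -> "nf"
  "edgwttn" -> "gwttn" -> "gwttn"
  "jgqpdipw" -> "qpdipw" -> "qpdpw"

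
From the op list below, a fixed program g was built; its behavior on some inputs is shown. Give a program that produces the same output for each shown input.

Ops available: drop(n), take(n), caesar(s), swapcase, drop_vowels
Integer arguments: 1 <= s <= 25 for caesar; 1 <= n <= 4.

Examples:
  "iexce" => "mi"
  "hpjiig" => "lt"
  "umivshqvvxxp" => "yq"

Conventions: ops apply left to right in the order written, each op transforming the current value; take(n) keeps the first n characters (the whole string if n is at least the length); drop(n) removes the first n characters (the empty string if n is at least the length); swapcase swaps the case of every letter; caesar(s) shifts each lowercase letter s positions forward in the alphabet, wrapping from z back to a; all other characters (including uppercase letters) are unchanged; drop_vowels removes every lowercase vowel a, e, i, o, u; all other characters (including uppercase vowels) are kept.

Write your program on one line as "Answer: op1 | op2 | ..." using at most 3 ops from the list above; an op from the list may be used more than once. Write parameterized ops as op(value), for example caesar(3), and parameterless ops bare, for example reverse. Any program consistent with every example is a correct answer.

caesar(4) | take(4) | take(2)

Check, running the answer program on each example:
  "iexce" -> "mibgi" -> "mibg" -> "mi"
  "hpjiig" -> "ltnmmk" -> "ltnm" -> "lt"
  "umivshqvvxxp" -> "yqmzwluzzbbt" -> "yqmz" -> "yq"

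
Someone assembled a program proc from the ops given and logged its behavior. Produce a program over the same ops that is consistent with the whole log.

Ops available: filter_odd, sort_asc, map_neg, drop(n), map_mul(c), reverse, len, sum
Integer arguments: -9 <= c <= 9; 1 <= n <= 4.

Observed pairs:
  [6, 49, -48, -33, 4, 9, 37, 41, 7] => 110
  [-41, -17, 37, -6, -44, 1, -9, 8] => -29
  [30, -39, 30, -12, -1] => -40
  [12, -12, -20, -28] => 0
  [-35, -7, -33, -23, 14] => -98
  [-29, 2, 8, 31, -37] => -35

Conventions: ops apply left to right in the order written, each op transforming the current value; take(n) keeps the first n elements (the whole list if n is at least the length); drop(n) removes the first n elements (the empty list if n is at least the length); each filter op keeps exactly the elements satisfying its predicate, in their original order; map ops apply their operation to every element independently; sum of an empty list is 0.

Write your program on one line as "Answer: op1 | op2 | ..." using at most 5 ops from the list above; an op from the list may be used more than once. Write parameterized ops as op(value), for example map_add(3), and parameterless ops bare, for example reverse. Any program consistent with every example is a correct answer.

map_neg | reverse | filter_odd | map_neg | sum

Check, running the answer program on each example:
  [6, 49, -48, -33, 4, 9, 37, 41, 7] -> [-6, -49, 48, 33, -4, -9, -37, -41, -7] -> [-7, -41, -37, -9, -4, 33, 48, -49, -6] -> [-7, -41, -37, -9, 33, -49] -> [7, 41, 37, 9, -33, 49] -> 110
  [-41, -17, 37, -6, -44, 1, -9, 8] -> [41, 17, -37, 6, 44, -1, 9, -8] -> [-8, 9, -1, 44, 6, -37, 17, 41] -> [9, -1, -37, 17, 41] -> [-9, 1, 37, -17, -41] -> -29
  [30, -39, 30, -12, -1] -> [-30, 39, -30, 12, 1] -> [1, 12, -30, 39, -30] -> [1, 39] -> [-1, -39] -> -40
  [12, -12, -20, -28] -> [-12, 12, 20, 28] -> [28, 20, 12, -12] -> [] -> [] -> 0
  [-35, -7, -33, -23, 14] -> [35, 7, 33, 23, -14] -> [-14, 23, 33, 7, 35] -> [23, 33, 7, 35] -> [-23, -33, -7, -35] -> -98
  [-29, 2, 8, 31, -37] -> [29, -2, -8, -31, 37] -> [37, -31, -8, -2, 29] -> [37, -31, 29] -> [-37, 31, -29] -> -35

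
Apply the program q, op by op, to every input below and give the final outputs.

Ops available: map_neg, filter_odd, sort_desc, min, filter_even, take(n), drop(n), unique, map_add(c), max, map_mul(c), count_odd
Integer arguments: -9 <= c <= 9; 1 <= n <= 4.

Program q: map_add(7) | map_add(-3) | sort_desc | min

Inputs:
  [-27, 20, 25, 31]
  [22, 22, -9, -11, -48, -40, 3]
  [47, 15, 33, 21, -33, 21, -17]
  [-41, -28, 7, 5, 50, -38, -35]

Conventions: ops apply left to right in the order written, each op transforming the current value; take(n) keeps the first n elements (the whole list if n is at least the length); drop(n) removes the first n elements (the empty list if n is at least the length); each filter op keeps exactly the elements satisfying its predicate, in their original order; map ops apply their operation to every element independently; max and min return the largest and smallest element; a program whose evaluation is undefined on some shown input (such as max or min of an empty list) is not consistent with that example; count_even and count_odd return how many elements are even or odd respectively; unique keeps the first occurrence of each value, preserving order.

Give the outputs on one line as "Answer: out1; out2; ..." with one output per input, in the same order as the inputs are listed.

-23; -44; -29; -37

Execution, op by op:
  [-27, 20, 25, 31] -> [-20, 27, 32, 38] -> [-23, 24, 29, 35] -> [35, 29, 24, -23] -> -23
  [22, 22, -9, -11, -48, -40, 3] -> [29, 29, -2, -4, -41, -33, 10] -> [26, 26, -5, -7, -44, -36, 7] -> [26, 26, 7, -5, -7, -36, -44] -> -44
  [47, 15, 33, 21, -33, 21, -17] -> [54, 22, 40, 28, -26, 28, -10] -> [51, 19, 37, 25, -29, 25, -13] -> [51, 37, 25, 25, 19, -13, -29] -> -29
  [-41, -28, 7, 5, 50, -38, -35] -> [-34, -21, 14, 12, 57, -31, -28] -> [-37, -24, 11, 9, 54, -34, -31] -> [54, 11, 9, -24, -31, -34, -37] -> -37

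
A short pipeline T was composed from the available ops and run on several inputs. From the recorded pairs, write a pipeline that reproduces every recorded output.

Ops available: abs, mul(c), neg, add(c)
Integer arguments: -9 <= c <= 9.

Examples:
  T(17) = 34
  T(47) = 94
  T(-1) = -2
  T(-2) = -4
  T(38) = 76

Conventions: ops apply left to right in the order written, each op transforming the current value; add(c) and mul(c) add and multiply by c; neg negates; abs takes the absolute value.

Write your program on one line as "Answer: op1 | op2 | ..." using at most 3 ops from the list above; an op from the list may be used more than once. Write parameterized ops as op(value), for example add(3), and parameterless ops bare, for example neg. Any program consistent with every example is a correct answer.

mul(-1) | mul(-2)

Check, running the answer program on each example:
  17 -> -17 -> 34
  47 -> -47 -> 94
  -1 -> 1 -> -2
  -2 -> 2 -> -4
  38 -> -38 -> 76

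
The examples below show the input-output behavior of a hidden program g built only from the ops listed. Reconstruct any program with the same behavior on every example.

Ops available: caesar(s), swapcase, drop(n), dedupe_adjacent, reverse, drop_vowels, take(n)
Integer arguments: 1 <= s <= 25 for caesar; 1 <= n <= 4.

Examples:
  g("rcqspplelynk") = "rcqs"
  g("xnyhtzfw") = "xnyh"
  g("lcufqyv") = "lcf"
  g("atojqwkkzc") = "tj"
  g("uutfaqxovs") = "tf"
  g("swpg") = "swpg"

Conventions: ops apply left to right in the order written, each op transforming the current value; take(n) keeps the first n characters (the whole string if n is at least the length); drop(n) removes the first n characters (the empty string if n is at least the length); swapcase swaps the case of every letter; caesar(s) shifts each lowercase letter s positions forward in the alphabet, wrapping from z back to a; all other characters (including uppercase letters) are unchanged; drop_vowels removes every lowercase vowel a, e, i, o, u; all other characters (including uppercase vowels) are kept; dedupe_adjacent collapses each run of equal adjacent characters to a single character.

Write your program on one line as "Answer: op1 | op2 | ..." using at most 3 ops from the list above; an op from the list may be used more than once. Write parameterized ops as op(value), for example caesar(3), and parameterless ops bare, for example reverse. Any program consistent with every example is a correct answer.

take(4) | drop_vowels

Check, running the answer program on each example:
  "rcqspplelynk" -> "rcqs" -> "rcqs"
  "xnyhtzfw" -> "xnyh" -> "xnyh"
  "lcufqyv" -> "lcuf" -> "lcf"
  "atojqwkkzc" -> "atoj" -> "tj"
  "uutfaqxovs" -> "uutf" -> "tf"
  "swpg" -> "swpg" -> "swpg"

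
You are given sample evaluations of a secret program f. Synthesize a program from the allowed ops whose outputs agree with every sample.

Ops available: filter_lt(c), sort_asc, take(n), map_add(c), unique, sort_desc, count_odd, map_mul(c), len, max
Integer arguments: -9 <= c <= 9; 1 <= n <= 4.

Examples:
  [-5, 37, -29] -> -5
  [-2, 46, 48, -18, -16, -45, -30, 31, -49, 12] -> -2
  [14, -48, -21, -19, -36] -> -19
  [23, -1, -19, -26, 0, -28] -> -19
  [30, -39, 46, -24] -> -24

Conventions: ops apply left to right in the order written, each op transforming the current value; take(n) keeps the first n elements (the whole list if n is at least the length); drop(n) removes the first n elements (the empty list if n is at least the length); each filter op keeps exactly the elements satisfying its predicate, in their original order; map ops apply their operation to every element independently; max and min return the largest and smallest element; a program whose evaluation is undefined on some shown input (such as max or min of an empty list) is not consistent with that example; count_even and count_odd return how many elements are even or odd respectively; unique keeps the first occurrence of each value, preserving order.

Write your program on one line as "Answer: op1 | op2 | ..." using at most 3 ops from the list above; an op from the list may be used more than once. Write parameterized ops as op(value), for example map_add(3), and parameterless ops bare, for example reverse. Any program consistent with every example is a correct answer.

filter_lt(-1) | max

Check, running the answer program on each example:
  [-5, 37, -29] -> [-5, -29] -> -5
  [-2, 46, 48, -18, -16, -45, -30, 31, -49, 12] -> [-2, -18, -16, -45, -30, -49] -> -2
  [14, -48, -21, -19, -36] -> [-48, -21, -19, -36] -> -19
  [23, -1, -19, -26, 0, -28] -> [-19, -26, -28] -> -19
  [30, -39, 46, -24] -> [-39, -24] -> -24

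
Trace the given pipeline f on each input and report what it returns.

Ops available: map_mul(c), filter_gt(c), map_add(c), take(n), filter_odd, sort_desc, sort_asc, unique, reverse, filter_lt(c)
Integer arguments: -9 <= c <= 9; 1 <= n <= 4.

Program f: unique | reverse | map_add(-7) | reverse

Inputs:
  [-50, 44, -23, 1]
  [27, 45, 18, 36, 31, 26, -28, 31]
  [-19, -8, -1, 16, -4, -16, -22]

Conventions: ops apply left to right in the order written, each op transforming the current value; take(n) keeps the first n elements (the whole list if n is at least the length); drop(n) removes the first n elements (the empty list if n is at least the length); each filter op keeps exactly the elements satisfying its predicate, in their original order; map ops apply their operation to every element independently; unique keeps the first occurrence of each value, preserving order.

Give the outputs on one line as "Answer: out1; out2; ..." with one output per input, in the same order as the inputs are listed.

Execution, op by op:
  [-50, 44, -23, 1] -> [-50, 44, -23, 1] -> [1, -23, 44, -50] -> [-6, -30, 37, -57] -> [-57, 37, -30, -6]
  [27, 45, 18, 36, 31, 26, -28, 31] -> [27, 45, 18, 36, 31, 26, -28] -> [-28, 26, 31, 36, 18, 45, 27] -> [-35, 19, 24, 29, 11, 38, 20] -> [20, 38, 11, 29, 24, 19, -35]
  [-19, -8, -1, 16, -4, -16, -22] -> [-19, -8, -1, 16, -4, -16, -22] -> [-22, -16, -4, 16, -1, -8, -19] -> [-29, -23, -11, 9, -8, -15, -26] -> [-26, -15, -8, 9, -11, -23, -29]

[-57, 37, -30, -6]; [20, 38, 11, 29, 24, 19, -35]; [-26, -15, -8, 9, -11, -23, -29]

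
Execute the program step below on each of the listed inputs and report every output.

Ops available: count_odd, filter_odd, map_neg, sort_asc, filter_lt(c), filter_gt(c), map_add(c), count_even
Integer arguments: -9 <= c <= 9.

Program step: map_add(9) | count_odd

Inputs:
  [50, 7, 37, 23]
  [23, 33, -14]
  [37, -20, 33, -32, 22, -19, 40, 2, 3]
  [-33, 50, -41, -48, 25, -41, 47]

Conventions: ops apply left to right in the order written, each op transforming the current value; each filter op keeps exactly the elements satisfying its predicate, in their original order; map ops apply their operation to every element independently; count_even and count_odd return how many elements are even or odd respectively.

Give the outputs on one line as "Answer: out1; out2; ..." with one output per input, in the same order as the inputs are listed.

Execution, op by op:
  [50, 7, 37, 23] -> [59, 16, 46, 32] -> 1
  [23, 33, -14] -> [32, 42, -5] -> 1
  [37, -20, 33, -32, 22, -19, 40, 2, 3] -> [46, -11, 42, -23, 31, -10, 49, 11, 12] -> 5
  [-33, 50, -41, -48, 25, -41, 47] -> [-24, 59, -32, -39, 34, -32, 56] -> 2

1; 1; 5; 2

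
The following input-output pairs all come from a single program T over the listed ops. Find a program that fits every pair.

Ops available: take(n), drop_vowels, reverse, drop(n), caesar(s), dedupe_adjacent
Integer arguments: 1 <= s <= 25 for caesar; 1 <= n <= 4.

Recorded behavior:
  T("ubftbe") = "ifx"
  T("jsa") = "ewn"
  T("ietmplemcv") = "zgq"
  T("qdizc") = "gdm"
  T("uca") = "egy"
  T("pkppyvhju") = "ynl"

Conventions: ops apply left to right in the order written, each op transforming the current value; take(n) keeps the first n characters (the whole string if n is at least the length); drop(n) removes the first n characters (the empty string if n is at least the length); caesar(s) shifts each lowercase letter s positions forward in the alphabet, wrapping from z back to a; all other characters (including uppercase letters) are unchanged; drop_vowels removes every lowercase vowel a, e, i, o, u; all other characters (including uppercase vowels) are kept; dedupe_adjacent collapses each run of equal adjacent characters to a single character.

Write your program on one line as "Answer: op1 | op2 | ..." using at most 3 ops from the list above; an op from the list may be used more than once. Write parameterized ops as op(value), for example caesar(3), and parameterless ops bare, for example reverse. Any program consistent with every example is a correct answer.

caesar(4) | reverse | take(3)

Check, running the answer program on each example:
  "ubftbe" -> "yfjxfi" -> "ifxjfy" -> "ifx"
  "jsa" -> "nwe" -> "ewn" -> "ewn"
  "ietmplemcv" -> "mixqtpiqgz" -> "zgqiptqxim" -> "zgq"
  "qdizc" -> "uhmdg" -> "gdmhu" -> "gdm"
  "uca" -> "yge" -> "egy" -> "egy"
  "pkppyvhju" -> "tottczlny" -> "ynlzcttot" -> "ynl"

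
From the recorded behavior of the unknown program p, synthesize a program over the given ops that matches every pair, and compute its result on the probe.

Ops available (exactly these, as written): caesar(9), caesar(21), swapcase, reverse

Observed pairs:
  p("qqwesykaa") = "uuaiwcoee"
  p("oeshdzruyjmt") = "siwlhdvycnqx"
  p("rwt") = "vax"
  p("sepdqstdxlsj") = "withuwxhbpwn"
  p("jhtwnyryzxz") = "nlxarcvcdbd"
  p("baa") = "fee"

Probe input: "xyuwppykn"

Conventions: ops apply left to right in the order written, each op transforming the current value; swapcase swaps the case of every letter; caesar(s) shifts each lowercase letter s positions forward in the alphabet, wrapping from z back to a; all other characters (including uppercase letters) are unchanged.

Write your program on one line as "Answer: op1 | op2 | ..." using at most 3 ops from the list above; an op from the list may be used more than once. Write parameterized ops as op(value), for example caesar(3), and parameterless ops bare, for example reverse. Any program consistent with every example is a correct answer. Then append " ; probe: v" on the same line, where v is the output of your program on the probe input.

caesar(9) | caesar(21) ; probe: "bcyattcor"

Check, running the answer program on each example:
  "qqwesykaa" -> "zzfnbhtjj" -> "uuaiwcoee"
  "oeshdzruyjmt" -> "xnbqmiadhsvc" -> "siwlhdvycnqx"
  "rwt" -> "afc" -> "vax"
  "sepdqstdxlsj" -> "bnymzbcmgubs" -> "withuwxhbpwn"
  "jhtwnyryzxz" -> "sqcfwhahigi" -> "nlxarcvcdbd"
  "baa" -> "kjj" -> "fee"
  probe: "xyuwppykn" -> "ghdfyyhtw" -> "bcyattcor"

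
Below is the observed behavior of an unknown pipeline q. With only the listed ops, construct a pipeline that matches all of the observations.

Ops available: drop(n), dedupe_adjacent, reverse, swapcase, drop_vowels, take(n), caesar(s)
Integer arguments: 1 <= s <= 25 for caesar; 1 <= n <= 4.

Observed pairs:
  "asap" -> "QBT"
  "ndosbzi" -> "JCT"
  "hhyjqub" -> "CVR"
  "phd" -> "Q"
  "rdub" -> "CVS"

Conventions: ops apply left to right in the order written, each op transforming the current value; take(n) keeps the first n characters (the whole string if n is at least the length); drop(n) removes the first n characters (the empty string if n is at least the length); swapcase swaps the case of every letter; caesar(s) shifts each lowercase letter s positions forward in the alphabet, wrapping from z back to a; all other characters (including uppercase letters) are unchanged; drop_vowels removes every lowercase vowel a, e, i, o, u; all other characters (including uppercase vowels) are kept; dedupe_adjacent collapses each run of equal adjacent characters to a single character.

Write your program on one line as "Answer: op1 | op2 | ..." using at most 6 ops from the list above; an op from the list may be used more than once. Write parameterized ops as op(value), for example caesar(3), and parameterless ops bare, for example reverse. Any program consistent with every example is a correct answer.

caesar(1) | drop_vowels | swapcase | reverse | take(3)

Check, running the answer program on each example:
  "asap" -> "btbq" -> "btbq" -> "BTBQ" -> "QBTB" -> "QBT"
  "ndosbzi" -> "oeptcaj" -> "ptcj" -> "PTCJ" -> "JCTP" -> "JCT"
  "hhyjqub" -> "iizkrvc" -> "zkrvc" -> "ZKRVC" -> "CVRKZ" -> "CVR"
  "phd" -> "qie" -> "q" -> "Q" -> "Q" -> "Q"
  "rdub" -> "sevc" -> "svc" -> "SVC" -> "CVS" -> "CVS"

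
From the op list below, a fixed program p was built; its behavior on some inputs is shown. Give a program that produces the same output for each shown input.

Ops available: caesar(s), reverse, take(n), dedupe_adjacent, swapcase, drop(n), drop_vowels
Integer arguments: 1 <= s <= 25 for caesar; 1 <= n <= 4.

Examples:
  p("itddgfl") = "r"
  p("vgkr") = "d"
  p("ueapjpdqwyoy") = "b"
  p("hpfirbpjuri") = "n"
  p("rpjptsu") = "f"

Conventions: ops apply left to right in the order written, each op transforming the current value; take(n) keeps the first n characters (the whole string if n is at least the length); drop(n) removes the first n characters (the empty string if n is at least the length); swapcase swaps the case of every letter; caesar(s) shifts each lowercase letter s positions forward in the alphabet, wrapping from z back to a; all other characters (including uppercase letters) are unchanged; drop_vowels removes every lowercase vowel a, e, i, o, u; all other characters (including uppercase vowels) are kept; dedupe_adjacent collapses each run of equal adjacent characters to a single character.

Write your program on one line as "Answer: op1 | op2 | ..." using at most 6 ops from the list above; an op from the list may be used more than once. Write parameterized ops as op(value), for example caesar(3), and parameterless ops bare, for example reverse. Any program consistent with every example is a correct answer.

caesar(12) | drop(2) | take(4) | reverse | drop_vowels | take(1)

Check, running the answer program on each example:
  "itddgfl" -> "ufppsrx" -> "ppsrx" -> "ppsr" -> "rspp" -> "rspp" -> "r"
  "vgkr" -> "hswd" -> "wd" -> "wd" -> "dw" -> "dw" -> "d"
  "ueapjpdqwyoy" -> "gqmbvbpcikak" -> "mbvbpcikak" -> "mbvb" -> "bvbm" -> "bvbm" -> "b"
  "hpfirbpjuri" -> "tbrudnbvgdu" -> "rudnbvgdu" -> "rudn" -> "ndur" -> "ndr" -> "n"
  "rpjptsu" -> "dbvbfeg" -> "vbfeg" -> "vbfe" -> "efbv" -> "fbv" -> "f"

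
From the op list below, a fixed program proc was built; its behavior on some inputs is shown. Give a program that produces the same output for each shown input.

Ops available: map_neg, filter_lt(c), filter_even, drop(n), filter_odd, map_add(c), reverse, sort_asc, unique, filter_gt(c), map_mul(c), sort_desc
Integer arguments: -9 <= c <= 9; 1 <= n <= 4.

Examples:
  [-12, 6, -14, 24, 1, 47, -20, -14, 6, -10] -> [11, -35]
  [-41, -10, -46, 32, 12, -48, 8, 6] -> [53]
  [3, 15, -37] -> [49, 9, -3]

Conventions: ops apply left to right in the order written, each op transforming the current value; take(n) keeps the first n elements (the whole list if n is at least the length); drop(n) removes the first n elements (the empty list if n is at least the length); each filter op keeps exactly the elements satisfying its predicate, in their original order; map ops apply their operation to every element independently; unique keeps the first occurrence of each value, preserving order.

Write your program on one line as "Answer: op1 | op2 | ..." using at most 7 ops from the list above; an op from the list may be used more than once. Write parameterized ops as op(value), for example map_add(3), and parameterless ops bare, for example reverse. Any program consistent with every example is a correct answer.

sort_desc | sort_asc | filter_odd | map_add(-9) | map_add(-3) | map_neg

Check, running the answer program on each example:
  [-12, 6, -14, 24, 1, 47, -20, -14, 6, -10] -> [47, 24, 6, 6, 1, -10, -12, -14, -14, -20] -> [-20, -14, -14, -12, -10, 1, 6, 6, 24, 47] -> [1, 47] -> [-8, 38] -> [-11, 35] -> [11, -35]
  [-41, -10, -46, 32, 12, -48, 8, 6] -> [32, 12, 8, 6, -10, -41, -46, -48] -> [-48, -46, -41, -10, 6, 8, 12, 32] -> [-41] -> [-50] -> [-53] -> [53]
  [3, 15, -37] -> [15, 3, -37] -> [-37, 3, 15] -> [-37, 3, 15] -> [-46, -6, 6] -> [-49, -9, 3] -> [49, 9, -3]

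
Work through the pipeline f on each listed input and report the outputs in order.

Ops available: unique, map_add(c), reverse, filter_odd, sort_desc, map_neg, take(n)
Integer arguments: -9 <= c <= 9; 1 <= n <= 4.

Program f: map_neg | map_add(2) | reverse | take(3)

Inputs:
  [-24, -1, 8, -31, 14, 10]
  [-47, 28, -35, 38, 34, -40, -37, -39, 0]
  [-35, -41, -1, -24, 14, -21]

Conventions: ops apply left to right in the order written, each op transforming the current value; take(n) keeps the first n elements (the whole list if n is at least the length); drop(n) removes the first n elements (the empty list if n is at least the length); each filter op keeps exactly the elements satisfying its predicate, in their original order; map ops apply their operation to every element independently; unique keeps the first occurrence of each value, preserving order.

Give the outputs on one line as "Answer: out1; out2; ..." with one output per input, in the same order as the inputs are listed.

Execution, op by op:
  [-24, -1, 8, -31, 14, 10] -> [24, 1, -8, 31, -14, -10] -> [26, 3, -6, 33, -12, -8] -> [-8, -12, 33, -6, 3, 26] -> [-8, -12, 33]
  [-47, 28, -35, 38, 34, -40, -37, -39, 0] -> [47, -28, 35, -38, -34, 40, 37, 39, 0] -> [49, -26, 37, -36, -32, 42, 39, 41, 2] -> [2, 41, 39, 42, -32, -36, 37, -26, 49] -> [2, 41, 39]
  [-35, -41, -1, -24, 14, -21] -> [35, 41, 1, 24, -14, 21] -> [37, 43, 3, 26, -12, 23] -> [23, -12, 26, 3, 43, 37] -> [23, -12, 26]

[-8, -12, 33]; [2, 41, 39]; [23, -12, 26]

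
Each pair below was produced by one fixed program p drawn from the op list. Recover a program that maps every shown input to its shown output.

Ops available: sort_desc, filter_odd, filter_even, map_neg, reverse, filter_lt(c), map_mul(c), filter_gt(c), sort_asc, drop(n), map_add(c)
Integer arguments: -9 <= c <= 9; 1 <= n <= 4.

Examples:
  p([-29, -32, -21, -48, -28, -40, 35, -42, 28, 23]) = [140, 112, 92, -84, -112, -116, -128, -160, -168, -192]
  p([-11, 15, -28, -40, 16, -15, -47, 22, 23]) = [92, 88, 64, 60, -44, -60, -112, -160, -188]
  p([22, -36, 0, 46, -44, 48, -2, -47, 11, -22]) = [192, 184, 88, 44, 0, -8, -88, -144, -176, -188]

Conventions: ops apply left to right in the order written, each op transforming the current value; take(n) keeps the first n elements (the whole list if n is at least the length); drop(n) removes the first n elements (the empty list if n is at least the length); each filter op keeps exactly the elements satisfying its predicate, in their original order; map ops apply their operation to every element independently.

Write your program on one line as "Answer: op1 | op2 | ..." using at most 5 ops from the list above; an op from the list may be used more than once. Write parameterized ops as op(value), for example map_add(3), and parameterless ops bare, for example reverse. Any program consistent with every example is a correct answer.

map_neg | map_mul(-4) | reverse | sort_desc

Check, running the answer program on each example:
  [-29, -32, -21, -48, -28, -40, 35, -42, 28, 23] -> [29, 32, 21, 48, 28, 40, -35, 42, -28, -23] -> [-116, -128, -84, -192, -112, -160, 140, -168, 112, 92] -> [92, 112, -168, 140, -160, -112, -192, -84, -128, -116] -> [140, 112, 92, -84, -112, -116, -128, -160, -168, -192]
  [-11, 15, -28, -40, 16, -15, -47, 22, 23] -> [11, -15, 28, 40, -16, 15, 47, -22, -23] -> [-44, 60, -112, -160, 64, -60, -188, 88, 92] -> [92, 88, -188, -60, 64, -160, -112, 60, -44] -> [92, 88, 64, 60, -44, -60, -112, -160, -188]
  [22, -36, 0, 46, -44, 48, -2, -47, 11, -22] -> [-22, 36, 0, -46, 44, -48, 2, 47, -11, 22] -> [88, -144, 0, 184, -176, 192, -8, -188, 44, -88] -> [-88, 44, -188, -8, 192, -176, 184, 0, -144, 88] -> [192, 184, 88, 44, 0, -8, -88, -144, -176, -188]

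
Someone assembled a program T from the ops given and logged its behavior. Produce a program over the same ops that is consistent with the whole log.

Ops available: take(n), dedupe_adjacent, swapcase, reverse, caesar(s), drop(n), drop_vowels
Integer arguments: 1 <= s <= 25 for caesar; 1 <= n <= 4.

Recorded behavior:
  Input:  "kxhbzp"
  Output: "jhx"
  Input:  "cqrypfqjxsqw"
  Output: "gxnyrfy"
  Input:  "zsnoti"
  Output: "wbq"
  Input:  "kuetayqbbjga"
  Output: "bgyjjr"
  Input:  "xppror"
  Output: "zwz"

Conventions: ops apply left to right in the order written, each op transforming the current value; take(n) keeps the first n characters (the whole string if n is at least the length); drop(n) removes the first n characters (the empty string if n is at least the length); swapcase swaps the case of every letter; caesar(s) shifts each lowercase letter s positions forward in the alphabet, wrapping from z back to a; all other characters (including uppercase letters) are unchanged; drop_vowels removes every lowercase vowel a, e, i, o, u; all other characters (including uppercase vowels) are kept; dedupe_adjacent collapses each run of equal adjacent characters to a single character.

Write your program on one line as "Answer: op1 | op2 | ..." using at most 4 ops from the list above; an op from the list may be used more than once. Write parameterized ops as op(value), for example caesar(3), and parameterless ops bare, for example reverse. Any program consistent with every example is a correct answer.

caesar(8) | drop(3) | drop_vowels

Check, running the answer program on each example:
  "kxhbzp" -> "sfpjhx" -> "jhx" -> "jhx"
  "cqrypfqjxsqw" -> "kyzgxnyrfaye" -> "gxnyrfaye" -> "gxnyrfy"
  "zsnoti" -> "havwbq" -> "wbq" -> "wbq"
  "kuetayqbbjga" -> "scmbigyjjroi" -> "bigyjjroi" -> "bgyjjr"
  "xppror" -> "fxxzwz" -> "zwz" -> "zwz"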